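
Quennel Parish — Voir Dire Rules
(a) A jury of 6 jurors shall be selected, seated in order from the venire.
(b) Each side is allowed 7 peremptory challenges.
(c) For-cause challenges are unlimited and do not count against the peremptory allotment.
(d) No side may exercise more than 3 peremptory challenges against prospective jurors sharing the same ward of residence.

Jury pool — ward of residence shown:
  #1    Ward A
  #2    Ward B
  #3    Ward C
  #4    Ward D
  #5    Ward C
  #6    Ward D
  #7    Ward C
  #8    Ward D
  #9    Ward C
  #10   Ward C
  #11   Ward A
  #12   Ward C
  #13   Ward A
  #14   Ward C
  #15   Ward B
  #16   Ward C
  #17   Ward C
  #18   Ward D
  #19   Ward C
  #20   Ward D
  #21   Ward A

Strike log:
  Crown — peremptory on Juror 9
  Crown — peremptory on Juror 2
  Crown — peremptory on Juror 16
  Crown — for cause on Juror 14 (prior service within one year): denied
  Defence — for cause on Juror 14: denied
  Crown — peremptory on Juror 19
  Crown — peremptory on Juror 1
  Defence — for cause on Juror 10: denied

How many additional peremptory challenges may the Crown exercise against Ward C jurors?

Crown peremptories so far: #9, #2, #16, #19, #1 — 5 of 7 used, 2 left overall.
Against Ward C: #9, #16, #19 — 3 used; per-ward cap 3 leaves 0.
Binding limit: min(2, 0) = 0.

0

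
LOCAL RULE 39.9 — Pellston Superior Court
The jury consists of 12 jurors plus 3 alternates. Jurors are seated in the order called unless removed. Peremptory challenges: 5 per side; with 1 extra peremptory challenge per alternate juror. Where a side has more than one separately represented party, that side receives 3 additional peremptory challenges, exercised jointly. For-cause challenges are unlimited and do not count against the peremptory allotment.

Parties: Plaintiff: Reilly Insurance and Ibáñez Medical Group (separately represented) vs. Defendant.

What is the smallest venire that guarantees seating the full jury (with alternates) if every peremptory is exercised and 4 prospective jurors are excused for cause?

Seats to fill: 12 + 3 alternates = 15.
Peremptories — Plaintiff: 5 + 1×3 + 3 = 11; Defendant: 5 + 1×3 = 8; total 19.
For-cause removals: 4.
Minimum venire: 15 + 19 + 4 = 38.

38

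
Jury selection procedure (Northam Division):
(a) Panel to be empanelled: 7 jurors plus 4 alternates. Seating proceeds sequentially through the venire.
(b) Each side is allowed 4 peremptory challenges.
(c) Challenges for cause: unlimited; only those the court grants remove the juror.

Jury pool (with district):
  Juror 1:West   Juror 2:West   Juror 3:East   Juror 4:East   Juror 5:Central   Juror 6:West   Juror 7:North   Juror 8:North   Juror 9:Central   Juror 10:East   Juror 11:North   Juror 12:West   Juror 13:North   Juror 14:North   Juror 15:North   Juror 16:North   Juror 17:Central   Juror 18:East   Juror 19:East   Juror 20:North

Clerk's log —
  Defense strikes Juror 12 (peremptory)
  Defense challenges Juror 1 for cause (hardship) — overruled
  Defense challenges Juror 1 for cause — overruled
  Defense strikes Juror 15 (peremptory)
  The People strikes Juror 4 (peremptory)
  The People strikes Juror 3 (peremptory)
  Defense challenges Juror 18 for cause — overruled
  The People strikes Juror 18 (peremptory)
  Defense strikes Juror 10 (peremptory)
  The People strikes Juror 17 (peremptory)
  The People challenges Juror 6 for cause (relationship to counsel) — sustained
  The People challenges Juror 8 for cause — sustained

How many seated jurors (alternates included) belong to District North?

6

Removed: #3, #4, #6, #8, #10, #12, #15, #17, #18.
Seated (11 incl. alternates): #1, #2, #5, #7, #9, #11, #13, #14, #16, #19, #20.
Of those, in District North: #7, #11, #13, #14, #16, #20 → 6.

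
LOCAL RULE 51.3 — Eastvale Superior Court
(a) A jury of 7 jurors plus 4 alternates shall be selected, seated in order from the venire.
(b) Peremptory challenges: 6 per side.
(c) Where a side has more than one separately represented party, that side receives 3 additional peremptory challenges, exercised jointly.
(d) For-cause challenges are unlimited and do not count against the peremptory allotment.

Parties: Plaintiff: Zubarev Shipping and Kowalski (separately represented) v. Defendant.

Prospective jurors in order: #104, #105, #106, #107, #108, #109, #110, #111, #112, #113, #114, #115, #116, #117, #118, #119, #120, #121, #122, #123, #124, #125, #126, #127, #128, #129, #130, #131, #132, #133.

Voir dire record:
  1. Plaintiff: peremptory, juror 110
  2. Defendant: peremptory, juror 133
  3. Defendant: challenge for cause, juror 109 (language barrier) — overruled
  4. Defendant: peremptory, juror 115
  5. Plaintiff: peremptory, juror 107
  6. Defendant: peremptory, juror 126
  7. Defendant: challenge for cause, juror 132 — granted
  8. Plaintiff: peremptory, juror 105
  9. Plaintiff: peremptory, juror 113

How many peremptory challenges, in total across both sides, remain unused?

Plaintiff allotment: 6 base + 3 multi-party = 9. Defendant allotment: 6.
Plaintiff peremptories used: #110, #107, #105, #113 — 4.
Defendant peremptories used: #133, #115, #126 — 3 (for-cause on #109, #132 don't count).
Remaining: (9 − 4) + (6 − 3) = 8.

8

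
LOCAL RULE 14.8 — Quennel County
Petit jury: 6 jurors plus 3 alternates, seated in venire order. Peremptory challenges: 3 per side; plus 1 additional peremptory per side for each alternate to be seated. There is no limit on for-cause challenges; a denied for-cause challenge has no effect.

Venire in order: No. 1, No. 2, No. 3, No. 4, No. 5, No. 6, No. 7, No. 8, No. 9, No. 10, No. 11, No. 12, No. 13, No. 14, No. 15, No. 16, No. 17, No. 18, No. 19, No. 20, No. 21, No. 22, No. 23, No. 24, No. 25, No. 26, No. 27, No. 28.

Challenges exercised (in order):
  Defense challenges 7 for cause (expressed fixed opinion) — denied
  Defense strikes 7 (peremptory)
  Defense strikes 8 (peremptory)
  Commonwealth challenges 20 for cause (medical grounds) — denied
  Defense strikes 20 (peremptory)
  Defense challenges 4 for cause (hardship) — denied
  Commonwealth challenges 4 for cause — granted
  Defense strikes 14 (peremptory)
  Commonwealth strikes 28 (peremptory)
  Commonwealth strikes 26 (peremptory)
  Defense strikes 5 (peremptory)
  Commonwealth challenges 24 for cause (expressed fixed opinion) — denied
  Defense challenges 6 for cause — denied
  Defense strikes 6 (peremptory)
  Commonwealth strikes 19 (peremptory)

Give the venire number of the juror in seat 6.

Removed: #4, #5, #6, #7, #8, #14, #19, #20, #26, #28. (#24 stays — for-cause denied.)
Seating in order: seats 1–6 → #1, #2, #3, #9, #10, #11; alternates → #12, #13, #15.
So seat 6 is #11.

11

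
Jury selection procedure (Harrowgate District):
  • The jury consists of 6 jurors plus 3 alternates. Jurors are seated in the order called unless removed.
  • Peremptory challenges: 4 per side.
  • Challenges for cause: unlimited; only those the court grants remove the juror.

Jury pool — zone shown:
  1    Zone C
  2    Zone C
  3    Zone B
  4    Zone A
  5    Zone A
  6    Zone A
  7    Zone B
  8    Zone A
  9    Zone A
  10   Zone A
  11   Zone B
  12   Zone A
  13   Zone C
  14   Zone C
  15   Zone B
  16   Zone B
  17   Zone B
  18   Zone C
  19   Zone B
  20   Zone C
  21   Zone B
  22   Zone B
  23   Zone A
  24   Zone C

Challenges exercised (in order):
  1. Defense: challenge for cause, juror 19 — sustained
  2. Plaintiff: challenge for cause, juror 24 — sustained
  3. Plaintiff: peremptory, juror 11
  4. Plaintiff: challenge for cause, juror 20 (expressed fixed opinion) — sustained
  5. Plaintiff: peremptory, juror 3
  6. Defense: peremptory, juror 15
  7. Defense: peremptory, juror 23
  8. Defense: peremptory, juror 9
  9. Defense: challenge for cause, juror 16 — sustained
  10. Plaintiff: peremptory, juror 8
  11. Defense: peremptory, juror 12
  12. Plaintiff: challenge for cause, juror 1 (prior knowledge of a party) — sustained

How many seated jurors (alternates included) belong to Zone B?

2

Removed: #1, #3, #8, #9, #11, #12, #15, #16, #19, #20, #23, #24.
Seated (9 incl. alternates): #2, #4, #5, #6, #7, #10, #13, #14, #17.
Of those, in Zone B: #7, #17 → 2.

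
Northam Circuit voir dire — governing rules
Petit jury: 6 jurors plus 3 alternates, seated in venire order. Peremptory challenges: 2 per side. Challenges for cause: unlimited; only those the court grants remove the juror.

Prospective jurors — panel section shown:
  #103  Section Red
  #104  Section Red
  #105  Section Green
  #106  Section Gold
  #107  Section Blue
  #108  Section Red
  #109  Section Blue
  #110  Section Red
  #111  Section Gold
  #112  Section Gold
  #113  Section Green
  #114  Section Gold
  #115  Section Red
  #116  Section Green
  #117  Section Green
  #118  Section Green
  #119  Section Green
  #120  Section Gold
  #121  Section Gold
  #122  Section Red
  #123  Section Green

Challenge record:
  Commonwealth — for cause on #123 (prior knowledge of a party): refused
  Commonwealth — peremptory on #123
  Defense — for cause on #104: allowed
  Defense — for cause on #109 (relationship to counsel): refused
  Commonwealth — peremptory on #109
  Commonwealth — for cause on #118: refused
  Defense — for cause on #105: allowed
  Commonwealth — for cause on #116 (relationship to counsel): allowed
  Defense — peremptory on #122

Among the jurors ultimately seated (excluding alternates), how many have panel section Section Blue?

Removed: #104, #105, #109, #116, #122, #123.
Seated jurors 1–6: #103, #106, #107, #108, #110, #111 (alternates #112, #113, #114 not counted).
Of those, in Section Blue: #107 → 1.

1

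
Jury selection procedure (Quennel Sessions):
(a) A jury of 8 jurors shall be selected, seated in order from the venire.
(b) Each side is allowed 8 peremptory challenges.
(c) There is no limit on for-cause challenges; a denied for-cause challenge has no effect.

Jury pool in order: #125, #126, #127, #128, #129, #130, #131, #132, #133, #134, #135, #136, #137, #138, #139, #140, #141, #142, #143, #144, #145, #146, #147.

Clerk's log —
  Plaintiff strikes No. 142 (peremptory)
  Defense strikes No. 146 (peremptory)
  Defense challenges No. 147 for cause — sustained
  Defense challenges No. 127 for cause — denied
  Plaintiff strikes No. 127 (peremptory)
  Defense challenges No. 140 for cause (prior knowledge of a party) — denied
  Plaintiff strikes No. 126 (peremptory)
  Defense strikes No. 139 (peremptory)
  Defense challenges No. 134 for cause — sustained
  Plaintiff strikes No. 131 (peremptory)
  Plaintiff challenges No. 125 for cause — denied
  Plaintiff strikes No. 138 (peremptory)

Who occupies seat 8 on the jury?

Removed: #126, #127, #131, #134, #138, #139, #142, #146, #147. (#125, #140 stay — for-cause denied.)
Seating in order: seats 1–8 → #125, #128, #129, #130, #132, #133, #135, #136.
So seat 8 is #136.

136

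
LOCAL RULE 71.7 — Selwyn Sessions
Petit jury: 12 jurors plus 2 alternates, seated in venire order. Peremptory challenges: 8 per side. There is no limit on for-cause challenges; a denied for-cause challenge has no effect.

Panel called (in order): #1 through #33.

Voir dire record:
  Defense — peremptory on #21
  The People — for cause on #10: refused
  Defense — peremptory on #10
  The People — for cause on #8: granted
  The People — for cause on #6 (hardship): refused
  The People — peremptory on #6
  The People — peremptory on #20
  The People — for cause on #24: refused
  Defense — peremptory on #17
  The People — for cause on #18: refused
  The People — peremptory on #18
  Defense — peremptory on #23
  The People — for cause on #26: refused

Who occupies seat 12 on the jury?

Removed: #6, #8, #10, #17, #18, #20, #21, #23. (#24, #26 stay — for-cause denied.)
Seating in order: seats 1–12 → #1, #2, #3, #4, #5, #7, #9, #11, #12, #13, #14, #15; alternates → #16, #19.
So seat 12 is #15.

15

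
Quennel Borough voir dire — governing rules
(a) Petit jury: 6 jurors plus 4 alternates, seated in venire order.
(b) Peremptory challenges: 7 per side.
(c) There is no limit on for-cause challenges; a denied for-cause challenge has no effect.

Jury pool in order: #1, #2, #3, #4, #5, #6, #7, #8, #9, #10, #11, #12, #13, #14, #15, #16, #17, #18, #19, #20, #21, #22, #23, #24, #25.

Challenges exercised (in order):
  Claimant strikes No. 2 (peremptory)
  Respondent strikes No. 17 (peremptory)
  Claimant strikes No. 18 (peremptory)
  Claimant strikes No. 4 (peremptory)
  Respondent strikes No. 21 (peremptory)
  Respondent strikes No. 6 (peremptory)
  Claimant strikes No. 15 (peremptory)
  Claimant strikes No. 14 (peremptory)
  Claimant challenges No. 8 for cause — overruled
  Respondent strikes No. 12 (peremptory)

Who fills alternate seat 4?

16

Removed: #2, #4, #6, #12, #14, #15, #17, #18, #21. (#8 stays — for-cause denied.)
Filling seats in venire order through position 10: #1, #3, #5, #7, #8, #9, #10, #11, #13, #16.
So alternate 4 is #16.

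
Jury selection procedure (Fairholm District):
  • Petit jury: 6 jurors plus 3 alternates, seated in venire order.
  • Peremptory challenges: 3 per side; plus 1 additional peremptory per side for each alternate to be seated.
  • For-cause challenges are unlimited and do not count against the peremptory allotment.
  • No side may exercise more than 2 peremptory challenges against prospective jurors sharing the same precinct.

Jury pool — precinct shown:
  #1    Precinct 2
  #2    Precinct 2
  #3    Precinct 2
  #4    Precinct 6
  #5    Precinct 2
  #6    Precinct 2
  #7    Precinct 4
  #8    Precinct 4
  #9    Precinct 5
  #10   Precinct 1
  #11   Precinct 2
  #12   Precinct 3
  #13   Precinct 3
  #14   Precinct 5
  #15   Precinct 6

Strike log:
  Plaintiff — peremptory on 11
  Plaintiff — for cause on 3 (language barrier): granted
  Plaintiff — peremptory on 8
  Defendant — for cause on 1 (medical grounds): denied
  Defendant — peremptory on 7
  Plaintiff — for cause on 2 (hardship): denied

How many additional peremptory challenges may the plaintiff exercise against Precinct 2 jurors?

1

Plaintiff peremptories so far: #11, #8 — 2 of 6 used, 4 left overall.
Against Precinct 2: #11 — 1 used; per-precinct cap 2 leaves 1.
Binding limit: min(4, 1) = 1.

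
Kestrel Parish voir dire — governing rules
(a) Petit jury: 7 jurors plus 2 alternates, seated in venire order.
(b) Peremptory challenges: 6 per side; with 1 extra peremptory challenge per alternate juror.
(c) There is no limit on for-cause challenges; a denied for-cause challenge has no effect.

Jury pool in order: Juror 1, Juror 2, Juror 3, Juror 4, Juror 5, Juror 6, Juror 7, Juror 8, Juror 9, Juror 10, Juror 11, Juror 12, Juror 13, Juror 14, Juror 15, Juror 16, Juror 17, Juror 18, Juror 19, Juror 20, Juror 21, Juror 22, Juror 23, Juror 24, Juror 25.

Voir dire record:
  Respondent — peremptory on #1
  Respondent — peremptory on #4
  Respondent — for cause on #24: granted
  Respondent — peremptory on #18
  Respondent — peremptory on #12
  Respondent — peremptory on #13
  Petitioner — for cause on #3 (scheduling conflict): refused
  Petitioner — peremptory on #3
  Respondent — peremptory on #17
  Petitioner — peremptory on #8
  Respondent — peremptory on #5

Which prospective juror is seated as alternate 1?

Removed: #1, #3, #4, #5, #8, #12, #13, #17, #18, #24.
Filling seats in venire order through position 8: #2, #6, #7, #9, #10, #11, #14, #15.
So alternate 1 is #15.

15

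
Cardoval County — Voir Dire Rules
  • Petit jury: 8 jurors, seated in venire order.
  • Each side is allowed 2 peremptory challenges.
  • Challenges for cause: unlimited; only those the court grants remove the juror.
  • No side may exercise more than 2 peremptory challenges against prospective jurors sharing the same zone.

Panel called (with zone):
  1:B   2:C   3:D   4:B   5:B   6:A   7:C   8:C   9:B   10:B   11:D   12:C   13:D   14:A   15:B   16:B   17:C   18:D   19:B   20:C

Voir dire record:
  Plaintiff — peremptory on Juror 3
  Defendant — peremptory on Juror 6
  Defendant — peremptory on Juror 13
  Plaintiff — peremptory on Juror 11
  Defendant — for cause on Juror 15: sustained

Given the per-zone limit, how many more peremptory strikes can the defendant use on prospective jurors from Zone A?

0

Defendant peremptories so far: #6, #13 — 2 of 2 used, 0 left overall.
Against Zone A: #6 — 1 used; per-zone cap 2 leaves 1.
Binding limit: min(0, 1) = 0.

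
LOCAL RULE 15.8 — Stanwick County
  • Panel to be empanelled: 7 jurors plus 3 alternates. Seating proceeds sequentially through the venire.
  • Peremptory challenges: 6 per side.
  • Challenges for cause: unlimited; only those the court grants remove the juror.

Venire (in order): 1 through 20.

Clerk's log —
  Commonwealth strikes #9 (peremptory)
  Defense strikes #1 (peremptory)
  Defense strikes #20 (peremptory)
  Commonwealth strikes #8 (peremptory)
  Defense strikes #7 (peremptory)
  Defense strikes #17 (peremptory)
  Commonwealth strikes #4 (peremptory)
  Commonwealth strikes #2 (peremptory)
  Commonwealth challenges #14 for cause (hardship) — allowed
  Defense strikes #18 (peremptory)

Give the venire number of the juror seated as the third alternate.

19

Removed: #1, #2, #4, #7, #8, #9, #14, #17, #18, #20.
Seating in order: seats 1–7 → #3, #5, #6, #10, #11, #12, #13; alternates → #15, #16, #19.
So alternate 3 is #19.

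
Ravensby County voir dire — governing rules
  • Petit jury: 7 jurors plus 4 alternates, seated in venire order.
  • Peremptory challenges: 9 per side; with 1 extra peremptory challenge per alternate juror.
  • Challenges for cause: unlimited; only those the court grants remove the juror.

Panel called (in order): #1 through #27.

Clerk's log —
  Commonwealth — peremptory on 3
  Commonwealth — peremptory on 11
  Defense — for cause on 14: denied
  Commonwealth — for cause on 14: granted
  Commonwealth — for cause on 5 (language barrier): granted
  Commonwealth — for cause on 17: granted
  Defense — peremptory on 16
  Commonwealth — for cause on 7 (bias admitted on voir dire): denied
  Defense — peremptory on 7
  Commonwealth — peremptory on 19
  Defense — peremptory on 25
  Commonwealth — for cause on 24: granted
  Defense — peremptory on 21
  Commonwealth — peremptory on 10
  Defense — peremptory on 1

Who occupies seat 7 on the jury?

Removed: #1, #3, #5, #7, #10, #11, #14, #16, #17, #19, #21, #24, #25.
Seating in order: seats 1–7 → #2, #4, #6, #8, #9, #12, #13; alternates → #15, #18, #20, #22.
So seat 7 is #13.

13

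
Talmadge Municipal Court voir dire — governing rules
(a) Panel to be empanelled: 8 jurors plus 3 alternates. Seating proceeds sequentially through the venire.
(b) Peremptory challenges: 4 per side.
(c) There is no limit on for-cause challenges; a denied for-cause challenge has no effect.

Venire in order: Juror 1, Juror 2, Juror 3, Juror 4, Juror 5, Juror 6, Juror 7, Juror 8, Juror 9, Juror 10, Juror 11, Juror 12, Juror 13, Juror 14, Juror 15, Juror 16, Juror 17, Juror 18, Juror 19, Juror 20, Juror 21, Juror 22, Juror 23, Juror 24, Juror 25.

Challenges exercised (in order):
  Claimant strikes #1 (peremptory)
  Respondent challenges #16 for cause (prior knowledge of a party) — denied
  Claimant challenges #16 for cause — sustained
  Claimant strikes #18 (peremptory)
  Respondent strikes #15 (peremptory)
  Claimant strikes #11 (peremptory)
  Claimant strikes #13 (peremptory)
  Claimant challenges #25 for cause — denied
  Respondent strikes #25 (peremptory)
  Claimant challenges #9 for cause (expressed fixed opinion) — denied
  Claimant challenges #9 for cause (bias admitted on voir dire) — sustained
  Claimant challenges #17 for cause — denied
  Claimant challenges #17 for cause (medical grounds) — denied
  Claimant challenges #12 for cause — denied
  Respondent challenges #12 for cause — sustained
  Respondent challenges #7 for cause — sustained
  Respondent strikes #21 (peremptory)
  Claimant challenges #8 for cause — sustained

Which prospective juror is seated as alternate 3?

22

Removed: #1, #7, #8, #9, #11, #12, #13, #15, #16, #18, #21, #25. (#17 stays — for-cause denied.)
Seating in order: seats 1–8 → #2, #3, #4, #5, #6, #10, #14, #17; alternates → #19, #20, #22.
So alternate 3 is #22.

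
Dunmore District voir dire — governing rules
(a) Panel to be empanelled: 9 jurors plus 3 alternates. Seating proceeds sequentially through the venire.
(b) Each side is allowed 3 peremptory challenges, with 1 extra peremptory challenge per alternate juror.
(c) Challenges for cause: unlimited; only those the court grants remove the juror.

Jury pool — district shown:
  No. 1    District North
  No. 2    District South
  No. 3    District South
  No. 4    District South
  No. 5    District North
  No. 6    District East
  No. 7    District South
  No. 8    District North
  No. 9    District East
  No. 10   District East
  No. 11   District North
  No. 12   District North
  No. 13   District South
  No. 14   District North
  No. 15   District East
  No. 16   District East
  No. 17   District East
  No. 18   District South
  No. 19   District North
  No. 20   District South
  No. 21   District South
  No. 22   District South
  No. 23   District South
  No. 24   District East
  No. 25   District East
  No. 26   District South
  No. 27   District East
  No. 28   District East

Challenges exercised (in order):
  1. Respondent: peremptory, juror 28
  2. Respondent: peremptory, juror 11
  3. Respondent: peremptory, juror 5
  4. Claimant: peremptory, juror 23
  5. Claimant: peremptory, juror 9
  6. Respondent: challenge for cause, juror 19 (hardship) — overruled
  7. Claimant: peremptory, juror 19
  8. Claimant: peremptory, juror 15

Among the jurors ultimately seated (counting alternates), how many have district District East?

3

Removed: #5, #9, #11, #15, #19, #23, #28.
Seated (12 incl. alternates): #1, #2, #3, #4, #6, #7, #8, #10, #12, #13, #14, #16.
Of those, in District East: #6, #10, #16 → 3.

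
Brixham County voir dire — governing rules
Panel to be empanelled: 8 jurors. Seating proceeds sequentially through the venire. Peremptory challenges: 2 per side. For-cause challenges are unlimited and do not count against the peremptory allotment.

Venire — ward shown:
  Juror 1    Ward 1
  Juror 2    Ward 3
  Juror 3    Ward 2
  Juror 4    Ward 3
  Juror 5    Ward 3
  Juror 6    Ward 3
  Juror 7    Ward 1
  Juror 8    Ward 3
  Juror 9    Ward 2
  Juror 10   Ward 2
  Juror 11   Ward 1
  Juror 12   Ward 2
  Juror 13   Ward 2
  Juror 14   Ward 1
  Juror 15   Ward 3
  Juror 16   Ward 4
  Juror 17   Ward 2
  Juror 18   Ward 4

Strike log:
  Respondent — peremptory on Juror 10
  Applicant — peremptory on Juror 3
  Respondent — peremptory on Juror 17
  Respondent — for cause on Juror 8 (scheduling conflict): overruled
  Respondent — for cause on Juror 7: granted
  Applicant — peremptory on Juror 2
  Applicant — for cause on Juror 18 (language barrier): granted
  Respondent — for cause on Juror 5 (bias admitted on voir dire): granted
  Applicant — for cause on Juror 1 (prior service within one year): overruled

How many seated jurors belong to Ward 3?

Removed: #2, #3, #5, #7, #10, #17, #18.
Seated jurors 1–8: #1, #4, #6, #8, #9, #11, #12, #13.
Of those, in Ward 3: #4, #6, #8 → 3.

3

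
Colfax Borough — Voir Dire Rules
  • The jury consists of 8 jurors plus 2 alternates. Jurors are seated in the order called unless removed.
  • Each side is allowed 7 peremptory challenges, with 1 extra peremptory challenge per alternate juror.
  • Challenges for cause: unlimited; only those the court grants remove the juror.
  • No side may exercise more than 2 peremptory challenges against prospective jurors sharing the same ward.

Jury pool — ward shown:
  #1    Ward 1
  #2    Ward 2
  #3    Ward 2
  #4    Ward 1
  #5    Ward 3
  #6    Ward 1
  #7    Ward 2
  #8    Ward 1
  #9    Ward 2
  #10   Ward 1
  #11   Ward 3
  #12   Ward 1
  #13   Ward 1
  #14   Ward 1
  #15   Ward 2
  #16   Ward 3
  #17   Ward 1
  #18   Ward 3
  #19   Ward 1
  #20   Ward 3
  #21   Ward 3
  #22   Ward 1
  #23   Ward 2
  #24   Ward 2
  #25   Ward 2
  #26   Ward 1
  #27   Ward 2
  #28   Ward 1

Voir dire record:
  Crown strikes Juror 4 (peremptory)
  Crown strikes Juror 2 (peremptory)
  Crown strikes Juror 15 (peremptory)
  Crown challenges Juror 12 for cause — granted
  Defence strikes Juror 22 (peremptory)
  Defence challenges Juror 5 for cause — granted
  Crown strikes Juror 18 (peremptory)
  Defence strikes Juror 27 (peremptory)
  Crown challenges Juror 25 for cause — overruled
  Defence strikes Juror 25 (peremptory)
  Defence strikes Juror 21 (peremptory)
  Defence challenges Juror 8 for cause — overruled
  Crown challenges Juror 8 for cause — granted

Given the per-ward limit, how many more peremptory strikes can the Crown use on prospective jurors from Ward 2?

0

Crown peremptories so far: #4, #2, #15, #18 — 4 of 9 used, 5 left overall.
Against Ward 2: #2, #15 — 2 used; per-ward cap 2 leaves 0.
Binding limit: min(5, 0) = 0.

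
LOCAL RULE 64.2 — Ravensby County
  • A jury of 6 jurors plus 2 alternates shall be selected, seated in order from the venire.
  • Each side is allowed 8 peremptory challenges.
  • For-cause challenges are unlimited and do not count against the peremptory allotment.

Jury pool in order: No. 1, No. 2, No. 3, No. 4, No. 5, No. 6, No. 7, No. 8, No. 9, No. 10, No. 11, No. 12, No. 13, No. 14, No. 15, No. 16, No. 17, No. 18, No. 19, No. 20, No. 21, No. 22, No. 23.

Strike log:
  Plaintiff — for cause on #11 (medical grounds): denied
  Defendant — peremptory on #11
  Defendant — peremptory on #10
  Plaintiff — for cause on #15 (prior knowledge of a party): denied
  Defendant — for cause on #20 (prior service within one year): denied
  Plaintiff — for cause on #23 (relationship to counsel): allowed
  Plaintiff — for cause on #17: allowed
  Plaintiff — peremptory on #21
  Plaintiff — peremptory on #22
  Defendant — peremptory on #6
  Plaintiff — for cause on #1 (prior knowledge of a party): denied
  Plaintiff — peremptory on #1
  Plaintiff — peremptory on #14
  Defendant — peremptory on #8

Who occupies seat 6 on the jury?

9

Removed: #1, #6, #8, #10, #11, #14, #17, #21, #22, #23. (#15, #20 stay — for-cause denied.)
Seating in order: seats 1–6 → #2, #3, #4, #5, #7, #9; alternates → #12, #13.
So seat 6 is #9.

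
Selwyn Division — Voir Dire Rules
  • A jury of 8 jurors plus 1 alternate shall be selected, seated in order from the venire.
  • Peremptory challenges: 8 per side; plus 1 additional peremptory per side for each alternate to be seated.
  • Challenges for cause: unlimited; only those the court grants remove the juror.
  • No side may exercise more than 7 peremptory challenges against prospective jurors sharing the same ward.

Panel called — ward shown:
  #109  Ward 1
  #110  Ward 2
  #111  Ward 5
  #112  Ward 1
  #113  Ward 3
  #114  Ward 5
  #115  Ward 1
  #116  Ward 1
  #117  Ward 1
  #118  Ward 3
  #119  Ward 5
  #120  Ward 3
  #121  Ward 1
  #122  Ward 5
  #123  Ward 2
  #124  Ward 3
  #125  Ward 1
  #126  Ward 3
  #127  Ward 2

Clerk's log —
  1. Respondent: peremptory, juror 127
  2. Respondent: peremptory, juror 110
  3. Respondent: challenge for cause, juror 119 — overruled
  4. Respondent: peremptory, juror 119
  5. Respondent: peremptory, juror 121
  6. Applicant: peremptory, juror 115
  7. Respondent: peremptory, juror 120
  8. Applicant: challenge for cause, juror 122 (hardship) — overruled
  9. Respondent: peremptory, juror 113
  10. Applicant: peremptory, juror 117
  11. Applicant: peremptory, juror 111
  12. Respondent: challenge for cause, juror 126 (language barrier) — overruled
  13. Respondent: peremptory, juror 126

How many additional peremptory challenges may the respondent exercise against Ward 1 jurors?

2

Respondent peremptories so far: #127, #110, #119, #121, #120, #113, #126 — 7 of 9 used, 2 left overall.
Against Ward 1: #121 — 1 used; per-ward cap 7 leaves 6.
Binding limit: min(2, 6) = 2.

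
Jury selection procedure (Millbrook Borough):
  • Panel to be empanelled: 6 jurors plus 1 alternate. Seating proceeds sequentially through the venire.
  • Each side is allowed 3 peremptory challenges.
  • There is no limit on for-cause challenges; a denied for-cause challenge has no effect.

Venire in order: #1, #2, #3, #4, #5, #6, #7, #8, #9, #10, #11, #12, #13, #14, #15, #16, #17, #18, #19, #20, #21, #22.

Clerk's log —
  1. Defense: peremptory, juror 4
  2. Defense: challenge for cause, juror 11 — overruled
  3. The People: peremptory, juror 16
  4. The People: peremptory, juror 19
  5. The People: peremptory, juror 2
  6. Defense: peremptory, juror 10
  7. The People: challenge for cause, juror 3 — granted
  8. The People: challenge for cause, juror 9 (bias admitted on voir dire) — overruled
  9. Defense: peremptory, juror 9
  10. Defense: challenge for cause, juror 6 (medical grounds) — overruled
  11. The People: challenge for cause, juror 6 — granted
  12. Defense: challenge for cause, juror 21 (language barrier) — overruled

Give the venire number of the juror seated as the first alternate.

13

Removed: #2, #3, #4, #6, #9, #10, #16, #19. (#11, #21 stay — for-cause denied.)
Filling seats in venire order through position 7: #1, #5, #7, #8, #11, #12, #13.
So alternate 1 is #13.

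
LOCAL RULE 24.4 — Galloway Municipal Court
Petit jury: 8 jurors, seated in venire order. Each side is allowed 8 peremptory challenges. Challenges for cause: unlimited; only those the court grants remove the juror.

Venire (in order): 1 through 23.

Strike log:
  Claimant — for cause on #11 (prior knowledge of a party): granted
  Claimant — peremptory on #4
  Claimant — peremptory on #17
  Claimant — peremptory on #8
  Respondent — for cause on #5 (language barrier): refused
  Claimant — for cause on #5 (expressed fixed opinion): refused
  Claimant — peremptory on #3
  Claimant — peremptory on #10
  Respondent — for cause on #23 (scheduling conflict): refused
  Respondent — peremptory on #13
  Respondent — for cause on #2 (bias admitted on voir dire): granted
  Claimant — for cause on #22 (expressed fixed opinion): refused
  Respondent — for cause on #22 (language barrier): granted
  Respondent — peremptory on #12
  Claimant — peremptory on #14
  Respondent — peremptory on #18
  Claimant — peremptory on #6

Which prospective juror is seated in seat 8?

Removed: #2, #3, #4, #6, #8, #10, #11, #12, #13, #14, #17, #18, #22. (#5, #23 stay — for-cause denied.)
Seating in order: seats 1–8 → #1, #5, #7, #9, #15, #16, #19, #20.
So seat 8 is #20.

20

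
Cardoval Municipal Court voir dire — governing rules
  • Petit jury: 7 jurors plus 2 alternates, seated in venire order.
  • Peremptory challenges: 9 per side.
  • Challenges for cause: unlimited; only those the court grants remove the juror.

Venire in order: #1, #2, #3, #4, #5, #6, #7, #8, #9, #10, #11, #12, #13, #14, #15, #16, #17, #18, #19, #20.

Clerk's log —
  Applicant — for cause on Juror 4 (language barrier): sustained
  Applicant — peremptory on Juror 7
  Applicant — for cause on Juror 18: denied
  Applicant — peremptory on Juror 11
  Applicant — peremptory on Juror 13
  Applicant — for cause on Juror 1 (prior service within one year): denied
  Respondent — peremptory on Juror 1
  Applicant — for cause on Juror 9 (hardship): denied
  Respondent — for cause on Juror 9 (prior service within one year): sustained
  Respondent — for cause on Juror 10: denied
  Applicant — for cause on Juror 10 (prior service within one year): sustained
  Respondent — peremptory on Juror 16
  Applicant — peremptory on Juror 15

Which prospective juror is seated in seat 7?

14

Removed: #1, #4, #7, #9, #10, #11, #13, #15, #16. (#18 stays — for-cause denied.)
Seating in order: seats 1–7 → #2, #3, #5, #6, #8, #12, #14; alternates → #17, #18.
So seat 7 is #14.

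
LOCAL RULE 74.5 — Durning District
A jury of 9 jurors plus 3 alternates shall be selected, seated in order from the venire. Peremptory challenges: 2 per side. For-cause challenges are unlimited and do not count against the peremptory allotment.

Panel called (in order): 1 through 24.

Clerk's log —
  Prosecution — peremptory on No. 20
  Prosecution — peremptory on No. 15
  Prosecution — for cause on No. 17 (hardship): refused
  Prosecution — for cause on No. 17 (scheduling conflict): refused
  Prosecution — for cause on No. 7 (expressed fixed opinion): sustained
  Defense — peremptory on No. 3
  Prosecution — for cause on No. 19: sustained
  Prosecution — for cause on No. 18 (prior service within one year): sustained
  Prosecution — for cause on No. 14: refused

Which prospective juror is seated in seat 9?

Removed: #3, #7, #15, #18, #19, #20. (#14, #17 stay — for-cause denied.)
Filling seats in venire order through position 9: #1, #2, #4, #5, #6, #8, #9, #10, #11.
So seat 9 is #11.

11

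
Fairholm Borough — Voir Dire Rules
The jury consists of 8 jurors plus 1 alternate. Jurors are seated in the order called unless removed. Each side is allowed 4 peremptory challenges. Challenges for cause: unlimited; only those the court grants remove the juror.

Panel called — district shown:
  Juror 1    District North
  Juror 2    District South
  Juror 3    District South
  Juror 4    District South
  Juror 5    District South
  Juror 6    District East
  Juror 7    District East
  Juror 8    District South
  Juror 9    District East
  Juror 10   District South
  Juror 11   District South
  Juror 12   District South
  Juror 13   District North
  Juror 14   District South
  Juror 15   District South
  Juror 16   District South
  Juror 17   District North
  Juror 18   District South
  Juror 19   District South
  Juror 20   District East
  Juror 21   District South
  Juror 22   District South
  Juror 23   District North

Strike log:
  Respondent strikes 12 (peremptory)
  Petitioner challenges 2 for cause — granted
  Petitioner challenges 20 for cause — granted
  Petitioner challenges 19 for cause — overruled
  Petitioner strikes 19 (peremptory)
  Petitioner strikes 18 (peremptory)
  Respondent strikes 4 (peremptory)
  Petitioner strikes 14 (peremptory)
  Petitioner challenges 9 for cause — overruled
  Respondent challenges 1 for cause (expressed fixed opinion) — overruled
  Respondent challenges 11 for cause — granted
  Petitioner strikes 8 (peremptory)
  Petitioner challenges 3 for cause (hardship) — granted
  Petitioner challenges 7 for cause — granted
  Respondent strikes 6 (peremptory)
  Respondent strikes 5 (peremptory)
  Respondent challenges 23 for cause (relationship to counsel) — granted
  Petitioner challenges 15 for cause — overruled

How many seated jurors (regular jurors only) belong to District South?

Removed: #2, #3, #4, #5, #6, #7, #8, #11, #12, #14, #18, #19, #20, #23.
Seated jurors 1–8: #1, #9, #10, #13, #15, #16, #17, #21 (alternates #22 not counted).
Of those, in District South: #10, #15, #16, #21 → 4.

4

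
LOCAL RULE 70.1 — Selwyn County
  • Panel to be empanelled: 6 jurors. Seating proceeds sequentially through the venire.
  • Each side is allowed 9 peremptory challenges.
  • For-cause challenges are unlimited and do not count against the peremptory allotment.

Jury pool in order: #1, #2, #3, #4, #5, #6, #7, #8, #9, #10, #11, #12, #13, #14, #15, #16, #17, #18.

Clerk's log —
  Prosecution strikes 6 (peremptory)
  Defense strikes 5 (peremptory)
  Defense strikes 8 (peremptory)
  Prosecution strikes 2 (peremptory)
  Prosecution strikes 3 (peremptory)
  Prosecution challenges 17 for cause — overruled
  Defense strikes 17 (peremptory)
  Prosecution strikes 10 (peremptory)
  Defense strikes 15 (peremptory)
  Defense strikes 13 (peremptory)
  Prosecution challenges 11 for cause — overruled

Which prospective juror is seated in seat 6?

12

Removed: #2, #3, #5, #6, #8, #10, #13, #15, #17. (#11 stays — for-cause denied.)
Filling seats in venire order through position 6: #1, #4, #7, #9, #11, #12.
So seat 6 is #12.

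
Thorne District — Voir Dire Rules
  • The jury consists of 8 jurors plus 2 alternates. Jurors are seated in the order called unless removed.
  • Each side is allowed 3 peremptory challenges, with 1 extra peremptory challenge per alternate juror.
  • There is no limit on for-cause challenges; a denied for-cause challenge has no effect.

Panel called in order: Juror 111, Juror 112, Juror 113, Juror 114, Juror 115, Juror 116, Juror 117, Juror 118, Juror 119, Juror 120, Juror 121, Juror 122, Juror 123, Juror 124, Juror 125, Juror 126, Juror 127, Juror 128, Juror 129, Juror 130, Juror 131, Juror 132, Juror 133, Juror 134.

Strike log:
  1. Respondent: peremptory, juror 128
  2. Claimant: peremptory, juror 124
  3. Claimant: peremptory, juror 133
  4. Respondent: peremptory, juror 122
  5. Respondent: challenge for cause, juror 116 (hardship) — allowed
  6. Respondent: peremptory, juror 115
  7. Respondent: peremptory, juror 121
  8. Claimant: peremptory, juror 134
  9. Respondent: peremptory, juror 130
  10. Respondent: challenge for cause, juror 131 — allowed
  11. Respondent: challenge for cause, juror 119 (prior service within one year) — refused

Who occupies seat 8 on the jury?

120

Removed: #115, #116, #121, #122, #124, #128, #130, #131, #133, #134. (#119 stays — for-cause denied.)
Seating in order: seats 1–8 → #111, #112, #113, #114, #117, #118, #119, #120; alternates → #123, #125.
So seat 8 is #120.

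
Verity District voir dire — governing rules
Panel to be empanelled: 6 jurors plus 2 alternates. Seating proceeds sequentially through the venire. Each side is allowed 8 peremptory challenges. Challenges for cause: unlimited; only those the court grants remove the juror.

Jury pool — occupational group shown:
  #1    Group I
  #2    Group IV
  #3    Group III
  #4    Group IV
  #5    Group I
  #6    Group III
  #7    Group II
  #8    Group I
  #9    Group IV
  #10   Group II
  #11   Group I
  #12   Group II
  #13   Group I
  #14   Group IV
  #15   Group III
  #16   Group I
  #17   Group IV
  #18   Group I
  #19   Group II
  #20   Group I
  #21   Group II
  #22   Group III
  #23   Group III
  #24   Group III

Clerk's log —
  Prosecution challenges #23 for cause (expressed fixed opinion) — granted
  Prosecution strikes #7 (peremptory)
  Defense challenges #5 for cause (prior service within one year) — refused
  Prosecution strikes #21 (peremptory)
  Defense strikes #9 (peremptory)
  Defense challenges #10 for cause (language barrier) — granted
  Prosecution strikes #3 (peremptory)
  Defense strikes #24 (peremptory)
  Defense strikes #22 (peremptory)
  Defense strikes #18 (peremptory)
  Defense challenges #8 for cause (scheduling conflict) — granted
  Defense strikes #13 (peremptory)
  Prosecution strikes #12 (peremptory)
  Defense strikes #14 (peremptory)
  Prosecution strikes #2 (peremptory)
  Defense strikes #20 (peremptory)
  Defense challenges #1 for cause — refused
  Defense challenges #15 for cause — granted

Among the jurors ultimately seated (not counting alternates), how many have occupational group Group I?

4

Removed: #2, #3, #7, #8, #9, #10, #12, #13, #14, #15, #18, #20, #21, #22, #23, #24.
Seated jurors 1–6: #1, #4, #5, #6, #11, #16 (alternates #17, #19 not counted).
Of those, in Group I: #1, #5, #11, #16 → 4.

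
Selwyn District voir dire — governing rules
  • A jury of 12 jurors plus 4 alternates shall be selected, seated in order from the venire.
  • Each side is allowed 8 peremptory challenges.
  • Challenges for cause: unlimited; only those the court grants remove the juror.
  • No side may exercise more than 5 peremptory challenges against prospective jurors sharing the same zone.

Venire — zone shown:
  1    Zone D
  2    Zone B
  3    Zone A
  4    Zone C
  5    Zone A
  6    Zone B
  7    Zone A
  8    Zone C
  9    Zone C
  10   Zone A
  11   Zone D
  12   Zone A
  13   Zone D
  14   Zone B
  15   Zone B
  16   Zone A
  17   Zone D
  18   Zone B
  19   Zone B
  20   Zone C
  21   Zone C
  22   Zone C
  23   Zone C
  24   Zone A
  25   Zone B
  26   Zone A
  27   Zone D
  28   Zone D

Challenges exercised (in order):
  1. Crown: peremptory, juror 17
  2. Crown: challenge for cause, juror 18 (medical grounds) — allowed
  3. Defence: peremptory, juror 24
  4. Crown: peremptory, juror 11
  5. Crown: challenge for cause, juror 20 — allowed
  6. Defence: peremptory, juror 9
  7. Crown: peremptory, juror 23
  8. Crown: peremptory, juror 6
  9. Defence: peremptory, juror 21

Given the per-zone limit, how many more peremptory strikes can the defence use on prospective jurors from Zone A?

Defence peremptories so far: #24, #9, #21 — 3 of 8 used, 5 left overall.
Against Zone A: #24 — 1 used; per-zone cap 5 leaves 4.
Binding limit: min(5, 4) = 4.

4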